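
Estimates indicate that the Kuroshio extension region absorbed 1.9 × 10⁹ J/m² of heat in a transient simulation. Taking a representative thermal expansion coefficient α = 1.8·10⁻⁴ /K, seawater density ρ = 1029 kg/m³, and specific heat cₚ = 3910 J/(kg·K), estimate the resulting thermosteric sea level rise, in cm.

8.50 cm

Δh = αQ/(ρcₚ) = 1.8×10⁻⁴ × 1.9×10⁹ / (1029 × 3910) ≈ 0.085003 m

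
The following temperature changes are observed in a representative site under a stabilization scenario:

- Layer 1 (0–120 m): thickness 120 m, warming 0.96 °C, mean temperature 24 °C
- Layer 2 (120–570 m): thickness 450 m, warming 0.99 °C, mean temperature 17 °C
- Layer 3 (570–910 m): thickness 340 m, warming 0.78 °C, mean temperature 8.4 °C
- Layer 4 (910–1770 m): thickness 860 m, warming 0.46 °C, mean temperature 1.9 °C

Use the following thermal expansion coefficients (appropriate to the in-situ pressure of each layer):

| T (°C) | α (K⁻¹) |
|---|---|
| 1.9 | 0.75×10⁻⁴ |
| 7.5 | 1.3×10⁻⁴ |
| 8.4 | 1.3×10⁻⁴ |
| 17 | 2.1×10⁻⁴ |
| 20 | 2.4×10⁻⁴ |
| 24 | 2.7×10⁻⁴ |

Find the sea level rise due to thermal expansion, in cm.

Layer 1 at 24 °C → α = 2.7×10⁻⁴ K⁻¹
Layer 2 at 17 °C → α = 2.1×10⁻⁴ K⁻¹
Layer 3 at 8.4 °C → α = 1.3×10⁻⁴ K⁻¹
Layer 4 at 1.9 °C → α = 0.75×10⁻⁴ K⁻¹
120 × 2.7×10⁻⁴ × 0.96 = 0.031104 m
Layer 2: 0.99 × 2.1×10⁻⁴ × 450 = 0.093555 m
340 × 0.78 × 1.3×10⁻⁴ = 0.034476 m
0.75×10⁻⁴ × 0.46 × 860 = 0.02967 m
Δh = 0.031104 + 0.093555 + 0.034476 + 0.02967 = 0.188805 m

about 18.9 cm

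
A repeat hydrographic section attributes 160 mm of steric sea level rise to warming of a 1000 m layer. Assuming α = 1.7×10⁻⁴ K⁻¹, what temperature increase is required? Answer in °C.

ΔT = Δh/(αH) = 0.16 / (1.7×10⁻⁴ × 1000) ≈ 0.9412 °C

0.941 °C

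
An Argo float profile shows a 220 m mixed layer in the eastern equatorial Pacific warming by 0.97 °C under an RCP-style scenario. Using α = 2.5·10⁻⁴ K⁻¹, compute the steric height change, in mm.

Δh = 53.4 mm

Δh = αΔT·H = 2.5×10⁻⁴ × 0.97 × 220 = 0.05335 m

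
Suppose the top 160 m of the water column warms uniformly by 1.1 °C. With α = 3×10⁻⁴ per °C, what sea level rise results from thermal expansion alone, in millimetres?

Δh = αΔT·H = 3×10⁻⁴ × 1.1 × 160 = 0.05280 m

Δh ≈ 52.8 mm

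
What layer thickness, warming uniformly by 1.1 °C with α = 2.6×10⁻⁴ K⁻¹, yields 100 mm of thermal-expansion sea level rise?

H = Δh/(αΔT) = 0.1 / (2.6×10⁻⁴ × 1.1) ≈ 349.7 m

about 350 m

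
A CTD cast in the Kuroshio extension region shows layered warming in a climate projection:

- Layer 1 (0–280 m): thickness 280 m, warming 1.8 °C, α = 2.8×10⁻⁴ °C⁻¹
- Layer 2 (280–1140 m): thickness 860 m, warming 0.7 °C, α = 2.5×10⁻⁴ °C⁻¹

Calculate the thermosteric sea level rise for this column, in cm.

2.8×10⁻⁴ × 280 × 1.8 = 0.14112 m
2.5×10⁻⁴ × 860 × 0.7 = 0.15050 m
Δh = 0.14112 + 0.15050 = 0.29162 m

Δh ≈ 29.2 cm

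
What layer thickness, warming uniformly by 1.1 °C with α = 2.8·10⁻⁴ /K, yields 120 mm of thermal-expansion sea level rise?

H = Δh/(αΔT) = 0.12 / (2.8×10⁻⁴ × 1.1) ≈ 389.6 m

about 390 m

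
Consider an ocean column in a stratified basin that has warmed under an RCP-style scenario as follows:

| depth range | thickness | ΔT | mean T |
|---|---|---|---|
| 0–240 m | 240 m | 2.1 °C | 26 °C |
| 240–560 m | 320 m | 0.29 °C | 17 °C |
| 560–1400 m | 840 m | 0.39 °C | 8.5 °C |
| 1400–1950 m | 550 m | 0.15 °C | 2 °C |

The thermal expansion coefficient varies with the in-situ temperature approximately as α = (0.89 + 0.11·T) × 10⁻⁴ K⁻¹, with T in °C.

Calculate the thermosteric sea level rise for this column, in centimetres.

Layer 1: α = (0.89 + 0.11×26)×10⁻⁴ = 3.75×10⁻⁴ K⁻¹
Layer 2: α = (0.89 + 0.11×17)×10⁻⁴ = 2.76×10⁻⁴ K⁻¹
Layer 3: α = (0.89 + 0.11×8.5)×10⁻⁴ = 1.825×10⁻⁴ K⁻¹
Layer 4: α = (0.89 + 0.11×2)×10⁻⁴ = 1.11×10⁻⁴ K⁻¹
0–240 m: 2.1 × 3.75×10⁻⁴ × 240 = 0.18900 m
320 × 0.29 × 2.76×10⁻⁴ = 0.0256128 m
840 × 1.825×10⁻⁴ × 0.39 = 0.059787 m
Layer 4: 1.11×10⁻⁴ × 550 × 0.15 = 0.0091575 m
Δh = 0.18900 + 0.0256128 + 0.059787 + 0.0091575 = 0.2835573 m

28.4 cm of thermosteric rise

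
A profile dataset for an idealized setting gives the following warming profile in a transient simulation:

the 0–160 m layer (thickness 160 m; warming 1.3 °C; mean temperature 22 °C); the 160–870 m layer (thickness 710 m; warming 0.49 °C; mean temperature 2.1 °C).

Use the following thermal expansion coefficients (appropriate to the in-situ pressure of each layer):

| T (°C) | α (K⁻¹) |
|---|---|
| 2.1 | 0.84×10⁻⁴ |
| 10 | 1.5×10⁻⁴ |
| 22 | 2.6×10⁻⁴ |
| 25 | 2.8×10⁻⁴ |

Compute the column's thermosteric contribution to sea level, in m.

Layer 1 at 22 °C → α = 2.6×10⁻⁴ K⁻¹
Layer 2 at 2.1 °C → α = 0.84×10⁻⁴ K⁻¹
Layer 1: 2.6×10⁻⁴ × 1.3 × 160 = 0.05408 m
710 × 0.84×10⁻⁴ × 0.49 = 0.0292236 m
Δh = 0.05408 + 0.0292236 = 0.0833036 m

about 0.0833 m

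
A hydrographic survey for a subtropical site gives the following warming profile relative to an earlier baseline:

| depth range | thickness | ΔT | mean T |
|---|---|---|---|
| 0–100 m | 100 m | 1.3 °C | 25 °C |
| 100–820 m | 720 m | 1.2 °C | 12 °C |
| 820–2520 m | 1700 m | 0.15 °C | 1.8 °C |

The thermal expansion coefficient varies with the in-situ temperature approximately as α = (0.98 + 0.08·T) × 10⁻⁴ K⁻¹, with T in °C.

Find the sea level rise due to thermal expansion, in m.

0.24 m of thermosteric rise

Layer 1: α = (0.98 + 0.08×25)×10⁻⁴ = 2.98×10⁻⁴ K⁻¹
Layer 2: α = (0.98 + 0.08×12)×10⁻⁴ = 1.94×10⁻⁴ K⁻¹
Layer 3: α = (0.98 + 0.08×1.8)×10⁻⁴ = 1.124×10⁻⁴ K⁻¹
1.3 × 2.98×10⁻⁴ × 100 = 0.03874 m
100–820 m: 720 × 1.2 × 1.94×10⁻⁴ = 0.167616 m
Layer 3: 1.124×10⁻⁴ × 1700 × 0.15 = 0.028662 m
Δh = 0.03874 + 0.167616 + 0.028662 = 0.235018 m ≈ 0.24 m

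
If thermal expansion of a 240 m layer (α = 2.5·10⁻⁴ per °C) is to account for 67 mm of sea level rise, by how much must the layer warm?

ΔT = Δh/(αH) = 0.067 / (2.5×10⁻⁴ × 240) ≈ 1.117 °C

1.12 °C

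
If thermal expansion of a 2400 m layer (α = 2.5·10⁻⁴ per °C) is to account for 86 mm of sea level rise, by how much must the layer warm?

ΔT = Δh/(αH) = 0.086 / (2.5×10⁻⁴ × 2400) ≈ 0.1433 °C

about 0.143 °C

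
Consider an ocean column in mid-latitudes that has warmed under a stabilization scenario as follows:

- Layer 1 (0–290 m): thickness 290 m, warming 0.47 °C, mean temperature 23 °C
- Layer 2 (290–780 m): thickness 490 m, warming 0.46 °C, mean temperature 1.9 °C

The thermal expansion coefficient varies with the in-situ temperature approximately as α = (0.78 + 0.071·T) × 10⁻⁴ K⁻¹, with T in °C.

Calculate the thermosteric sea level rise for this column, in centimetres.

5.4 cm

Layer 1: α = (0.78 + 0.071×23)×10⁻⁴ = 2.413×10⁻⁴ K⁻¹
Layer 2: α = (0.78 + 0.071×1.9)×10⁻⁴ = 0.9149×10⁻⁴ K⁻¹
Layer 1: 2.413×10⁻⁴ × 290 × 0.47 = 0.03288919 m
290–780 m: 0.9149×10⁻⁴ × 490 × 0.46 = 0.020621846 m
Δh = 0.03288919 + 0.020621846 = 0.053511036 m ≈ 5.4 cm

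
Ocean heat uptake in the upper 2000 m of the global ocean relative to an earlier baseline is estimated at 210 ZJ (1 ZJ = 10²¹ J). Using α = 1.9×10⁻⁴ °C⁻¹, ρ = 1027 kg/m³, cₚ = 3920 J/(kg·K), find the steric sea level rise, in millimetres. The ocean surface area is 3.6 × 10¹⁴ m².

Per unit area: Q = 210×10²¹ / (3.6×10¹⁴) ≈ 5.833×10⁸ J/m²
Δh = αQ/(ρcₚ) = 1.9×10⁻⁴ × 5.833×10⁸ / (1027 × 3920) ≈ 0.027529 m

28 mm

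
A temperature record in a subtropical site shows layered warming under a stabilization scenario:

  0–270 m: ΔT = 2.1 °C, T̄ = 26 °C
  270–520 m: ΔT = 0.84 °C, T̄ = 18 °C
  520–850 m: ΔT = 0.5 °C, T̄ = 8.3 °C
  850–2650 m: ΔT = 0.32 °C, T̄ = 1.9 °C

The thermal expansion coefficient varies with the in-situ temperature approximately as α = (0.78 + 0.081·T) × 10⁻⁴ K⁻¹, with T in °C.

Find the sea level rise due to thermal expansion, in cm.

Layer 1: α = (0.78 + 0.081×26)×10⁻⁴ = 2.886×10⁻⁴ K⁻¹
Layer 2: α = (0.78 + 0.081×18)×10⁻⁴ = 2.238×10⁻⁴ K⁻¹
Layer 3: α = (0.78 + 0.081×8.3)×10⁻⁴ = 1.4523×10⁻⁴ K⁻¹
Layer 4: α = (0.78 + 0.081×1.9)×10⁻⁴ = 0.9339×10⁻⁴ K⁻¹
Layer 1: 2.886×10⁻⁴ × 270 × 2.1 = 0.1636362 m
270–520 m: 0.84 × 2.238×10⁻⁴ × 250 = 0.046998 m
Layer 3: 330 × 0.5 × 1.4523×10⁻⁴ = 0.02396295 m
Layer 4: 0.32 × 0.9339×10⁻⁴ × 1800 = 0.05379264 m
Δh = 0.1636362 + 0.046998 + 0.02396295 + 0.05379264 = 0.28838979 m ≈ 28.8 cm

Δh ≈ 28.8 cm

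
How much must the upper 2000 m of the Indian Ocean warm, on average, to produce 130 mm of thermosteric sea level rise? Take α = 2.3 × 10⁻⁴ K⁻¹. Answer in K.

0.28 K

ΔT = Δh/(αH) = 0.13 / (2.3×10⁻⁴ × 2000) ≈ 0.2826 K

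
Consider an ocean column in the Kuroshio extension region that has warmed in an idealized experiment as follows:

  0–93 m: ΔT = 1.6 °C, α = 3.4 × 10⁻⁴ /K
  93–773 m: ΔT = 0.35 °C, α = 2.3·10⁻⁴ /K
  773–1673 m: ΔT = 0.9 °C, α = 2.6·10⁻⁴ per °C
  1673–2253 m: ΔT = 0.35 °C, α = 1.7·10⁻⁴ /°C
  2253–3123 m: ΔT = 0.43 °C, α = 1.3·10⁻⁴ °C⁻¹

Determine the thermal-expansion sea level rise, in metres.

0.399 m of thermosteric rise

Layer 1: 93 × 1.6 × 3.4×10⁻⁴ = 0.050592 m
93–773 m: 680 × 0.35 × 2.3×10⁻⁴ = 0.05474 m
Layer 3: 2.6×10⁻⁴ × 900 × 0.9 = 0.21060 m
1.7×10⁻⁴ × 580 × 0.35 = 0.03451 m
Layer 5: 0.43 × 870 × 1.3×10⁻⁴ = 0.048633 m
Δh = 0.050592 + 0.05474 + 0.21060 + 0.03451 + 0.048633 = 0.399075 m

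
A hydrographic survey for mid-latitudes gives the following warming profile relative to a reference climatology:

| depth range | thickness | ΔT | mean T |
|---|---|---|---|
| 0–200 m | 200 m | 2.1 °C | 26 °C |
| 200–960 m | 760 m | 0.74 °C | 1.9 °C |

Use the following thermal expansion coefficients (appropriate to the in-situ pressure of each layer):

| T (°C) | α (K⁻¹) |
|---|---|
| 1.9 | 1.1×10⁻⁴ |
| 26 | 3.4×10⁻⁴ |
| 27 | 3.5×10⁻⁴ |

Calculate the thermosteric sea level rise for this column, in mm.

Layer 1 at 26 °C → α = 3.4×10⁻⁴ K⁻¹
Layer 2 at 1.9 °C → α = 1.1×10⁻⁴ K⁻¹
Layer 1: 200 × 3.4×10⁻⁴ × 2.1 = 0.14280 m
Layer 2: 760 × 0.74 × 1.1×10⁻⁴ = 0.061864 m
Δh = 0.14280 + 0.061864 = 0.204664 m ≈ 200 mm

200 mm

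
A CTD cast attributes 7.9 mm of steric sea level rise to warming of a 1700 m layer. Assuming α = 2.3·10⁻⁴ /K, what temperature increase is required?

ΔT = Δh/(αH) = 0.0079 / (2.3×10⁻⁴ × 1700) ≈ 0.02020 °C

about 0.0202 °C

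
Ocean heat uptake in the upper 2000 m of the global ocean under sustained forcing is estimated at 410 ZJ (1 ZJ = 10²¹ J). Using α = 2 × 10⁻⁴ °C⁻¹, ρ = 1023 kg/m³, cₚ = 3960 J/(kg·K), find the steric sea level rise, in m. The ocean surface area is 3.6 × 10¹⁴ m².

Per unit area: Q = 410×10²¹ / (3.6×10¹⁴) ≈ 1.139×10⁹ J/m²
Δh = αQ/(ρcₚ) = 2×10⁻⁴ × 1.139×10⁹ / (1023 × 3960) ≈ 0.056232 m

Δh ≈ 0.0562 m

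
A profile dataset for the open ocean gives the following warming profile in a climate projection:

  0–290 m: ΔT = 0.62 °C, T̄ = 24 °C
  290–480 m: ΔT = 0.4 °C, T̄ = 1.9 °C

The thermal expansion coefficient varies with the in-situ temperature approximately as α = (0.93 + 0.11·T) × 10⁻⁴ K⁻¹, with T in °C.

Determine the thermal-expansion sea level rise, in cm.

Δh = 7.28 cm

Layer 1: α = (0.93 + 0.11×24)×10⁻⁴ = 3.57×10⁻⁴ K⁻¹
Layer 2: α = (0.93 + 0.11×1.9)×10⁻⁴ = 1.139×10⁻⁴ K⁻¹
0–290 m: 0.62 × 290 × 3.57×10⁻⁴ = 0.0641886 m
190 × 0.4 × 1.139×10⁻⁴ = 0.0086564 m
Δh = 0.0641886 + 0.0086564 = 0.072845 m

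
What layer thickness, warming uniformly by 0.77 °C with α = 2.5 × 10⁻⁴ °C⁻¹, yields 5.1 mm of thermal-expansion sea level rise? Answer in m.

H ≈ 26.5 m

H = Δh/(αΔT) = 0.0051 / (2.5×10⁻⁴ × 0.77) ≈ 26.49 m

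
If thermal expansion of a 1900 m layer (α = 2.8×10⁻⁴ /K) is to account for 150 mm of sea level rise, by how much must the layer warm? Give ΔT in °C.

ΔT ≈ 0.28 °C

ΔT = Δh/(αH) = 0.15 / (2.8×10⁻⁴ × 1900) ≈ 0.2820 °C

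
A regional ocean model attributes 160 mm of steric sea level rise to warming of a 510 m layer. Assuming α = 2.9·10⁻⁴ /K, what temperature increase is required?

1.08 °C

ΔT = Δh/(αH) = 0.16 / (2.9×10⁻⁴ × 510) ≈ 1.082 °C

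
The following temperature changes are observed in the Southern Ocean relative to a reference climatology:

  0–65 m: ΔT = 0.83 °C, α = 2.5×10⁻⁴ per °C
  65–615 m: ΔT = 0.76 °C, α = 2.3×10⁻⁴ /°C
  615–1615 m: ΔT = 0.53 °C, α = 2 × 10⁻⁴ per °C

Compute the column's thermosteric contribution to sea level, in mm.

0–65 m: 2.5×10⁻⁴ × 65 × 0.83 = 0.0134875 m
65–615 m: 0.76 × 550 × 2.3×10⁻⁴ = 0.09614 m
Layer 3: 2×10⁻⁴ × 1000 × 0.53 = 0.10600 m
Δh = 0.0134875 + 0.09614 + 0.10600 = 0.2156275 m ≈ 216 mm

Δh = 216 mm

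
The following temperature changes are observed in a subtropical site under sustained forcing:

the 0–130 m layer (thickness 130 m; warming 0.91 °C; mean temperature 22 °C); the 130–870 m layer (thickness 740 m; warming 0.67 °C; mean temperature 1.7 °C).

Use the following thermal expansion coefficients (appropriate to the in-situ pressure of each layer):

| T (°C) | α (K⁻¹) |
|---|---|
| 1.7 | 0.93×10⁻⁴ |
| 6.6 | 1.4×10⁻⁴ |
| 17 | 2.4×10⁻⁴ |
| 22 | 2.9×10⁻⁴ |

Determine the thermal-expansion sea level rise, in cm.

Layer 1 at 22 °C → α = 2.9×10⁻⁴ K⁻¹
Layer 2 at 1.7 °C → α = 0.93×10⁻⁴ K⁻¹
0–130 m: 130 × 2.9×10⁻⁴ × 0.91 = 0.034307 m
130–870 m: 0.67 × 0.93×10⁻⁴ × 740 = 0.0461094 m
Δh = 0.034307 + 0.0461094 = 0.0804164 m

8.04 cm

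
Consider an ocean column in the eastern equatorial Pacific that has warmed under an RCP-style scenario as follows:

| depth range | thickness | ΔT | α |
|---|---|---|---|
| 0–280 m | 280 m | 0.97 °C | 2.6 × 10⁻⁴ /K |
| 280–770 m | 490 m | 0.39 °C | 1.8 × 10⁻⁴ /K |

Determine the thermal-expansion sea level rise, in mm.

Layer 1: 0.97 × 2.6×10⁻⁴ × 280 = 0.070616 m
280–770 m: 490 × 1.8×10⁻⁴ × 0.39 = 0.034398 m
Δh = 0.070616 + 0.034398 = 0.105014 m

Δh ≈ 105 mm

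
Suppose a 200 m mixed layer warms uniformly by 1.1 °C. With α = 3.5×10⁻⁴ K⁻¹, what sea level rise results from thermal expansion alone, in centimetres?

Δh = 7.7 cm

Δh = αΔT·H = 3.5×10⁻⁴ × 1.1 × 200 = 0.07700 m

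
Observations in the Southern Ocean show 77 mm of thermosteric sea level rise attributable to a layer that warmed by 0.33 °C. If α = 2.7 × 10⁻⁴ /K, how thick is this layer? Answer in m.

H ≈ 860 m

H = Δh/(αΔT) = 0.077 / (2.7×10⁻⁴ × 0.33) ≈ 864.2 m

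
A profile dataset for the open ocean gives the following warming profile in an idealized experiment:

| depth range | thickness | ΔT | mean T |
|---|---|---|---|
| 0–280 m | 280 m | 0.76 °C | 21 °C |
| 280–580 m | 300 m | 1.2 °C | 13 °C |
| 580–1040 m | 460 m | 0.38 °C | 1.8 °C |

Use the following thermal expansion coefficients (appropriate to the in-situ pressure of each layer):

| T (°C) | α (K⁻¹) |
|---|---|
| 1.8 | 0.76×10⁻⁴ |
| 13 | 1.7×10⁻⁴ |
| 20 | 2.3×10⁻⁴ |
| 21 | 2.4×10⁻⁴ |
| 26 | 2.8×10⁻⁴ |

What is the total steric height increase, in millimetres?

Layer 1 at 21 °C → α = 2.4×10⁻⁴ K⁻¹
Layer 2 at 13 °C → α = 1.7×10⁻⁴ K⁻¹
Layer 3 at 1.8 °C → α = 0.76×10⁻⁴ K⁻¹
0–280 m: 280 × 2.4×10⁻⁴ × 0.76 = 0.051072 m
Layer 2: 1.7×10⁻⁴ × 300 × 1.2 = 0.06120 m
0.76×10⁻⁴ × 460 × 0.38 = 0.0132848 m
Δh = 0.051072 + 0.06120 + 0.0132848 = 0.1255568 m

126 mm of thermosteric rise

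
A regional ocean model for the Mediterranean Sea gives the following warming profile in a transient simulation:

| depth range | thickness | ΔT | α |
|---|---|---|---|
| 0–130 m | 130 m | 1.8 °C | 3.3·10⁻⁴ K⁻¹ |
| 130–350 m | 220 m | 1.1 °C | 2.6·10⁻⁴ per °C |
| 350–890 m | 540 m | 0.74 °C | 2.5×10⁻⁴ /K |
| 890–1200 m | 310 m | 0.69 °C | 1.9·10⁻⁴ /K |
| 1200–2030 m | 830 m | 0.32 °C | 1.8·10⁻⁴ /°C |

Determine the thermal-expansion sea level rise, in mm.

1.8 × 130 × 3.3×10⁻⁴ = 0.07722 m
130–350 m: 220 × 1.1 × 2.6×10⁻⁴ = 0.06292 m
Layer 3: 540 × 0.74 × 2.5×10⁻⁴ = 0.09990 m
1.9×10⁻⁴ × 0.69 × 310 = 0.040641 m
1200–2030 m: 0.32 × 830 × 1.8×10⁻⁴ = 0.047808 m
Δh = 0.07722 + 0.06292 + 0.09990 + 0.040641 + 0.047808 = 0.328489 m ≈ 328 mm

328 mm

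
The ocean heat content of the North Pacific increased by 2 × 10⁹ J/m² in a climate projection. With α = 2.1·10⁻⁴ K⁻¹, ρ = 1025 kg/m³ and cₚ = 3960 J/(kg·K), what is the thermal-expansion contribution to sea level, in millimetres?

Δh = αQ/(ρcₚ) = 2.1×10⁻⁴ × 2×10⁹ / (1025 × 3960) ≈ 0.10347 m

103 mm of thermosteric rise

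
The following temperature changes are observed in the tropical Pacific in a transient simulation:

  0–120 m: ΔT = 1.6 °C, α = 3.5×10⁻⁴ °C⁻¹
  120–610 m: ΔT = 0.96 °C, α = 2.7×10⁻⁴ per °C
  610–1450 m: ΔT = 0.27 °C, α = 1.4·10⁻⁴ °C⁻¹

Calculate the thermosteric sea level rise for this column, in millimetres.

1.6 × 120 × 3.5×10⁻⁴ = 0.06720 m
120–610 m: 2.7×10⁻⁴ × 490 × 0.96 = 0.127008 m
610–1450 m: 0.27 × 840 × 1.4×10⁻⁴ = 0.031752 m
Δh = 0.06720 + 0.127008 + 0.031752 = 0.22596 m

226 mm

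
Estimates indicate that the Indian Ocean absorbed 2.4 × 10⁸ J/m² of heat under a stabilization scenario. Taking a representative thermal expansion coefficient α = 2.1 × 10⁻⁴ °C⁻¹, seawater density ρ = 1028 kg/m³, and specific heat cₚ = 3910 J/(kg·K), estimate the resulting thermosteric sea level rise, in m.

Δh = αQ/(ρcₚ) = 2.1×10⁻⁴ × 2.4×10⁸ / (1028 × 3910) ≈ 0.012539 m

Δh ≈ 0.0125 m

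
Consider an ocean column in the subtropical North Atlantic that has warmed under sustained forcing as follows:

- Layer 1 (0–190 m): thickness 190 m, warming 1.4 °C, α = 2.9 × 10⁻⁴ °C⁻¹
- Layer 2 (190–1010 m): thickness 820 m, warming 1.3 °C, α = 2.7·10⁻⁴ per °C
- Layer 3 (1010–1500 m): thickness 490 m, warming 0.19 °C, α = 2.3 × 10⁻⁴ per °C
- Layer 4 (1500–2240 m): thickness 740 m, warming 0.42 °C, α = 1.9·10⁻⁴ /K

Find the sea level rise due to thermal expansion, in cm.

about 44.5 cm

2.9×10⁻⁴ × 190 × 1.4 = 0.07714 m
2.7×10⁻⁴ × 820 × 1.3 = 0.28782 m
1010–1500 m: 2.3×10⁻⁴ × 490 × 0.19 = 0.021413 m
1500–2240 m: 740 × 0.42 × 1.9×10⁻⁴ = 0.059052 m
Δh = 0.07714 + 0.28782 + 0.021413 + 0.059052 = 0.445425 m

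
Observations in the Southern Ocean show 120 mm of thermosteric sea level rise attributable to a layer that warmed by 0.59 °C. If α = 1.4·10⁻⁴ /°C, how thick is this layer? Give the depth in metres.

H = Δh/(αΔT) = 0.12 / (1.4×10⁻⁴ × 0.59) ≈ 1453 m

H ≈ 1450 m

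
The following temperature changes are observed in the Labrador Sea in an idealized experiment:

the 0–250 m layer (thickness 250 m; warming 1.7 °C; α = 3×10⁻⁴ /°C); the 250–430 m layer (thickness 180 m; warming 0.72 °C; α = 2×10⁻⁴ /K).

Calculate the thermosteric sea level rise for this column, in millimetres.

1.7 × 3×10⁻⁴ × 250 = 0.12750 m
180 × 2×10⁻⁴ × 0.72 = 0.02592 m
Δh = 0.12750 + 0.02592 = 0.15342 m ≈ 153 mm

Δh ≈ 153 mm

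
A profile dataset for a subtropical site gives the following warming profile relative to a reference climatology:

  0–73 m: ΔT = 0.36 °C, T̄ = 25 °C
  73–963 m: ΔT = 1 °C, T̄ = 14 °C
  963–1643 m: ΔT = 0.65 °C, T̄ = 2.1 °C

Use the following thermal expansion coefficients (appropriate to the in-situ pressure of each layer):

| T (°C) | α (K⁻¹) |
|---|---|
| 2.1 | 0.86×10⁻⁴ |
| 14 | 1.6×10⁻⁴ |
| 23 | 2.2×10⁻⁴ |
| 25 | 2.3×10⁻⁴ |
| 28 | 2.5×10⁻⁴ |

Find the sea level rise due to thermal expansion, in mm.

Layer 1 at 25 °C → α = 2.3×10⁻⁴ K⁻¹
Layer 2 at 14 °C → α = 1.6×10⁻⁴ K⁻¹
Layer 3 at 2.1 °C → α = 0.86×10⁻⁴ K⁻¹
0–73 m: 0.36 × 2.3×10⁻⁴ × 73 = 0.0060444 m
890 × 1.6×10⁻⁴ × 1 = 0.14240 m
Layer 3: 0.86×10⁻⁴ × 680 × 0.65 = 0.038012 m
Δh = 0.0060444 + 0.14240 + 0.038012 = 0.1864564 m

about 190 mm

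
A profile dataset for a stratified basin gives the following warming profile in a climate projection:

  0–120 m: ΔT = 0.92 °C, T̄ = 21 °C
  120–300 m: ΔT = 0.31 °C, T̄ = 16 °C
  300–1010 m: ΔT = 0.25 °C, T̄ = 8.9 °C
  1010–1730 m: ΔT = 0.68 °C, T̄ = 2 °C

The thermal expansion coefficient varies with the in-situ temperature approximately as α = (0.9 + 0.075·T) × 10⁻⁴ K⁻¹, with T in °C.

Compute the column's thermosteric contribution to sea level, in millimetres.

120 mm

Layer 1: α = (0.9 + 0.075×21)×10⁻⁴ = 2.475×10⁻⁴ K⁻¹
Layer 2: α = (0.9 + 0.075×16)×10⁻⁴ = 2.1×10⁻⁴ K⁻¹
Layer 3: α = (0.9 + 0.075×8.9)×10⁻⁴ = 1.5675×10⁻⁴ K⁻¹
Layer 4: α = (0.9 + 0.075×2)×10⁻⁴ = 1.05×10⁻⁴ K⁻¹
Layer 1: 0.92 × 2.475×10⁻⁴ × 120 = 0.027324 m
0.31 × 180 × 2.1×10⁻⁴ = 0.011718 m
0.25 × 710 × 1.5675×10⁻⁴ = 0.027823125 m
Layer 4: 1.05×10⁻⁴ × 0.68 × 720 = 0.051408 m
Δh = 0.027324 + 0.011718 + 0.027823125 + 0.051408 = 0.118273125 m ≈ 120 mm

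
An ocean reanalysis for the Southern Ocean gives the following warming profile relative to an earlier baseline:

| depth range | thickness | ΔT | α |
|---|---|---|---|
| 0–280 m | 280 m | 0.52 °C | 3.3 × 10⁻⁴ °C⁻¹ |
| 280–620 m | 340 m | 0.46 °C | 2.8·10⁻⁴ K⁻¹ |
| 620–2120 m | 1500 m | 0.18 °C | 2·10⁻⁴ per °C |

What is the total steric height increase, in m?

Layer 1: 280 × 3.3×10⁻⁴ × 0.52 = 0.048048 m
340 × 0.46 × 2.8×10⁻⁴ = 0.043792 m
0.18 × 1500 × 2×10⁻⁴ = 0.05400 m
Δh = 0.048048 + 0.043792 + 0.05400 = 0.14584 m ≈ 0.146 m

0.146 m of thermosteric rise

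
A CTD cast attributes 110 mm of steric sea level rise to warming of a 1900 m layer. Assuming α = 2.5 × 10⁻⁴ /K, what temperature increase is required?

ΔT = Δh/(αH) = 0.11 / (2.5×10⁻⁴ × 1900) ≈ 0.2316 °C

about 0.232 °C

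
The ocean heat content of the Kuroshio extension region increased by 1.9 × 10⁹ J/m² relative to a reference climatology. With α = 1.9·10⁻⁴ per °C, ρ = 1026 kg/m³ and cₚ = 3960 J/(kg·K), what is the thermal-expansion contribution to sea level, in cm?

Δh = αQ/(ρcₚ) = 1.9×10⁻⁴ × 1.9×10⁹ / (1026 × 3960) ≈ 0.088851 m

8.9 cm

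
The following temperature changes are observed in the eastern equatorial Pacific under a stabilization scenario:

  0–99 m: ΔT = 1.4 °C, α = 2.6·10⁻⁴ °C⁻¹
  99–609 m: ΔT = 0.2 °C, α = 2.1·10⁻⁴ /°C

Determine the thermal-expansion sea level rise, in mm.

57.5 mm

0–99 m: 1.4 × 2.6×10⁻⁴ × 99 = 0.036036 m
0.2 × 510 × 2.1×10⁻⁴ = 0.02142 m
Δh = 0.036036 + 0.02142 = 0.057456 m ≈ 57.5 mm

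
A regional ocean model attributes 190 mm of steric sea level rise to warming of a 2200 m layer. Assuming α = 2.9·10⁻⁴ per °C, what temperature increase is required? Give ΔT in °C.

ΔT = Δh/(αH) = 0.19 / (2.9×10⁻⁴ × 2200) ≈ 0.2978 °C

0.298 °C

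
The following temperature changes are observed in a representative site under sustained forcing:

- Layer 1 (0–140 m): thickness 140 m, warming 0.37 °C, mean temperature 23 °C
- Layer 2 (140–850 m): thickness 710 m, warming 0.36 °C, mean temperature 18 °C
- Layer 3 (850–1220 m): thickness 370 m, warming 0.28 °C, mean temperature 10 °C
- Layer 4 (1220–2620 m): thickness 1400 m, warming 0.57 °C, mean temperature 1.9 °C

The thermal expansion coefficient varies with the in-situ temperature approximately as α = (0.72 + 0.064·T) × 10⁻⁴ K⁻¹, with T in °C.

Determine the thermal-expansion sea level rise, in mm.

140 mm of thermosteric rise

Layer 1: α = (0.72 + 0.064×23)×10⁻⁴ = 2.192×10⁻⁴ K⁻¹
Layer 2: α = (0.72 + 0.064×18)×10⁻⁴ = 1.872×10⁻⁴ K⁻¹
Layer 3: α = (0.72 + 0.064×10)×10⁻⁴ = 1.36×10⁻⁴ K⁻¹
Layer 4: α = (0.72 + 0.064×1.9)×10⁻⁴ = 0.8416×10⁻⁴ K⁻¹
Layer 1: 2.192×10⁻⁴ × 0.37 × 140 = 0.01135456 m
710 × 0.36 × 1.872×10⁻⁴ = 0.04784832 m
Layer 3: 0.28 × 1.36×10⁻⁴ × 370 = 0.0140896 m
0.8416×10⁻⁴ × 0.57 × 1400 = 0.06715968 m
Δh = 0.01135456 + 0.04784832 + 0.0140896 + 0.06715968 = 0.14045216 m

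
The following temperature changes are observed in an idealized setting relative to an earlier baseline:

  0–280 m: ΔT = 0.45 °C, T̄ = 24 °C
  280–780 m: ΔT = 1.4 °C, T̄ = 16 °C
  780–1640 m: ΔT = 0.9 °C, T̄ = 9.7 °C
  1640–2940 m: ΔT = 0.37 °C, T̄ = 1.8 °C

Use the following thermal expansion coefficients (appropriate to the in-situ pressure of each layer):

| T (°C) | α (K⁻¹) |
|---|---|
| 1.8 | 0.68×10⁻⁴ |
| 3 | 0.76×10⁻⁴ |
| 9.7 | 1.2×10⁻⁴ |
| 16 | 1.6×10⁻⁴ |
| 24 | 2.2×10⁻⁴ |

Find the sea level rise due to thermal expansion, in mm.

Layer 1 at 24 °C → α = 2.2×10⁻⁴ K⁻¹
Layer 2 at 16 °C → α = 1.6×10⁻⁴ K⁻¹
Layer 3 at 9.7 °C → α = 1.2×10⁻⁴ K⁻¹
Layer 4 at 1.8 °C → α = 0.68×10⁻⁴ K⁻¹
0–280 m: 0.45 × 2.2×10⁻⁴ × 280 = 0.02772 m
Layer 2: 500 × 1.6×10⁻⁴ × 1.4 = 0.11200 m
0.9 × 1.2×10⁻⁴ × 860 = 0.09288 m
1640–2940 m: 1300 × 0.37 × 0.68×10⁻⁴ = 0.032708 m
Δh = 0.02772 + 0.11200 + 0.09288 + 0.032708 = 0.265308 m

Δh = 270 mm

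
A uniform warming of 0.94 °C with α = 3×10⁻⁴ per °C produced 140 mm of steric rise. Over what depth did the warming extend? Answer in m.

H ≈ 500 m

H = Δh/(αΔT) = 0.14 / (3×10⁻⁴ × 0.94) ≈ 496.5 m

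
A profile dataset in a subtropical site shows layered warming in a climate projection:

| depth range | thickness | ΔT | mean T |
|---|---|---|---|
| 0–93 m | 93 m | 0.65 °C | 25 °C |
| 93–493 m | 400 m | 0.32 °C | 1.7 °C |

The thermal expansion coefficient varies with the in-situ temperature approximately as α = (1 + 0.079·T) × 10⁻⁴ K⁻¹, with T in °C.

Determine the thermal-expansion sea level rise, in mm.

Layer 1: α = (1 + 0.079×25)×10⁻⁴ = 2.975×10⁻⁴ K⁻¹
Layer 2: α = (1 + 0.079×1.7)×10⁻⁴ = 1.1343×10⁻⁴ K⁻¹
0–93 m: 93 × 0.65 × 2.975×10⁻⁴ = 0.017983875 m
1.1343×10⁻⁴ × 400 × 0.32 = 0.01451904 m
Δh = 0.017983875 + 0.01451904 = 0.032502915 m

Δh = 32.5 mm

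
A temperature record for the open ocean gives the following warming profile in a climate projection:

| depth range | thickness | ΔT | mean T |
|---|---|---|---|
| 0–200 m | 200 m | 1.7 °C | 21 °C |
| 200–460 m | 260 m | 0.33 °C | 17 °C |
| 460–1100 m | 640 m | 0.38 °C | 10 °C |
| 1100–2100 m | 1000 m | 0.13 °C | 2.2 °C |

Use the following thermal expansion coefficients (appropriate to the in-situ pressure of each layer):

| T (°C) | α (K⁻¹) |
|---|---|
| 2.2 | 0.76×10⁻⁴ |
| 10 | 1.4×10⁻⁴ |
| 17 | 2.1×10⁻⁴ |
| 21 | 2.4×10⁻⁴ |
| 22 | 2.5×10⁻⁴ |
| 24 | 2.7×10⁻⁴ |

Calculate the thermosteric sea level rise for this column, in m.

0.144 m of thermosteric rise

Layer 1 at 21 °C → α = 2.4×10⁻⁴ K⁻¹
Layer 2 at 17 °C → α = 2.1×10⁻⁴ K⁻¹
Layer 3 at 10 °C → α = 1.4×10⁻⁴ K⁻¹
Layer 4 at 2.2 °C → α = 0.76×10⁻⁴ K⁻¹
200 × 1.7 × 2.4×10⁻⁴ = 0.08160 m
Layer 2: 2.1×10⁻⁴ × 260 × 0.33 = 0.018018 m
640 × 1.4×10⁻⁴ × 0.38 = 0.034048 m
1100–2100 m: 1000 × 0.13 × 0.76×10⁻⁴ = 0.00988 m
Δh = 0.08160 + 0.018018 + 0.034048 + 0.00988 = 0.143546 m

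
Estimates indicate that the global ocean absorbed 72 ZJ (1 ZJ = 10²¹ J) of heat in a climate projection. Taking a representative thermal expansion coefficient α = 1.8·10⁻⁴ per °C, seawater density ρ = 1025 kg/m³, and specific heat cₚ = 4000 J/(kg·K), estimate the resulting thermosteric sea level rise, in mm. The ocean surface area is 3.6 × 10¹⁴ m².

8.8 mm of thermosteric rise

Per unit area: Q = 72×10²¹ / (3.6×10¹⁴) = 2×10⁸ J/m²
Δh = αQ/(ρcₚ) = 1.8×10⁻⁴ × 2×10⁸ / (1025 × 4000) ≈ 0.0087805 m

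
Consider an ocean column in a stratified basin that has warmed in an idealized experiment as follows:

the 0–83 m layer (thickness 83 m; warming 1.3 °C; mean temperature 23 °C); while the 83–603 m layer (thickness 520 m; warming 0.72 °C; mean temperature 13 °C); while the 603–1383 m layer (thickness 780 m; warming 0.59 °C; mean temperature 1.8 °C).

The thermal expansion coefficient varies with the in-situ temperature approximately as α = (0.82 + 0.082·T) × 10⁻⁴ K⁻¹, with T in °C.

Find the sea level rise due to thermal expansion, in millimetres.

Layer 1: α = (0.82 + 0.082×23)×10⁻⁴ = 2.706×10⁻⁴ K⁻¹
Layer 2: α = (0.82 + 0.082×13)×10⁻⁴ = 1.886×10⁻⁴ K⁻¹
Layer 3: α = (0.82 + 0.082×1.8)×10⁻⁴ = 0.9676×10⁻⁴ K⁻¹
0–83 m: 83 × 2.706×10⁻⁴ × 1.3 = 0.02919774 m
Layer 2: 520 × 0.72 × 1.886×10⁻⁴ = 0.07061184 m
0.59 × 780 × 0.9676×10⁻⁴ = 0.044528952 m
Δh = 0.02919774 + 0.07061184 + 0.044528952 = 0.144338532 m

Δh = 144 mm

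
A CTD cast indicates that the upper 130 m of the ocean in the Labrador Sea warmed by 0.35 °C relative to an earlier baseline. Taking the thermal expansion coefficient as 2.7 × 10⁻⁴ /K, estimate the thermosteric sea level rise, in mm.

12.3 mm of thermosteric rise

Δh = αΔT·H = 2.7×10⁻⁴ × 0.35 × 130 = 0.012285 m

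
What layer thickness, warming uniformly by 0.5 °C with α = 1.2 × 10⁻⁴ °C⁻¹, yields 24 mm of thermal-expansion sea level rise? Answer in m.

400 m

H = Δh/(αΔT) = 0.024 / (1.2×10⁻⁴ × 0.5) = 400.0 m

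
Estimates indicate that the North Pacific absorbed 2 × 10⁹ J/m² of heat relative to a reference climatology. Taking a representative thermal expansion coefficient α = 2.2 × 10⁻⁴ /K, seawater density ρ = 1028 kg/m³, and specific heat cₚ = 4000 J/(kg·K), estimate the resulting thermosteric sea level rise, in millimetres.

Δh = αQ/(ρcₚ) = 2.2×10⁻⁴ × 2×10⁹ / (1028 × 4000) ≈ 0.10700 m

107 mm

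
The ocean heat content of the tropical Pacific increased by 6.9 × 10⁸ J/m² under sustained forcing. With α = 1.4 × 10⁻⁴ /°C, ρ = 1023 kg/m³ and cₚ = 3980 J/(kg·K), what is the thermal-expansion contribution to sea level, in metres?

Δh = 0.0237 m

Δh = αQ/(ρcₚ) = 1.4×10⁻⁴ × 6.9×10⁸ / (1023 × 3980) ≈ 0.023726 m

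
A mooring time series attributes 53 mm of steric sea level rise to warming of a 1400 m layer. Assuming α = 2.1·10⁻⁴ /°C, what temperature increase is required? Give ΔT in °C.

0.18 °C

ΔT = Δh/(αH) = 0.053 / (2.1×10⁻⁴ × 1400) ≈ 0.1803 °C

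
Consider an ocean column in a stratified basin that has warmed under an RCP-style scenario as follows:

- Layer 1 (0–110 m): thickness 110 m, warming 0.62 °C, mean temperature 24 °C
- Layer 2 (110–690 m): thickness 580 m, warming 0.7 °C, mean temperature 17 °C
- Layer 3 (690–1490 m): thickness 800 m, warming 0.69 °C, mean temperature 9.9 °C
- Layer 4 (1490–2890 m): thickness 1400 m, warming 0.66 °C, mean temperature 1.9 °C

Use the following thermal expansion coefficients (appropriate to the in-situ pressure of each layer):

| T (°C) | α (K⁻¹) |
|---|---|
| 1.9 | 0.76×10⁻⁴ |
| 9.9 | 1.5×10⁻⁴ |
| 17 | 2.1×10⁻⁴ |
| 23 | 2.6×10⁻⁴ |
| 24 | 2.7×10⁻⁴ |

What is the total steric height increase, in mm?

Δh ≈ 257 mm

Layer 1 at 24 °C → α = 2.7×10⁻⁴ K⁻¹
Layer 2 at 17 °C → α = 2.1×10⁻⁴ K⁻¹
Layer 3 at 9.9 °C → α = 1.5×10⁻⁴ K⁻¹
Layer 4 at 1.9 °C → α = 0.76×10⁻⁴ K⁻¹
Layer 1: 2.7×10⁻⁴ × 0.62 × 110 = 0.018414 m
580 × 2.1×10⁻⁴ × 0.7 = 0.08526 m
690–1490 m: 800 × 1.5×10⁻⁴ × 0.69 = 0.08280 m
1400 × 0.66 × 0.76×10⁻⁴ = 0.070224 m
Δh = 0.018414 + 0.08526 + 0.08280 + 0.070224 = 0.256698 m ≈ 257 mm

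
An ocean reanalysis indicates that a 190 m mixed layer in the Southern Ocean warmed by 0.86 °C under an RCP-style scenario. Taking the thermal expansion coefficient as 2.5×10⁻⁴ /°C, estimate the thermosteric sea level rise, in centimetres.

4.1 cm of thermosteric rise

Δh = αΔT·H = 2.5×10⁻⁴ × 0.86 × 190 = 0.04085 m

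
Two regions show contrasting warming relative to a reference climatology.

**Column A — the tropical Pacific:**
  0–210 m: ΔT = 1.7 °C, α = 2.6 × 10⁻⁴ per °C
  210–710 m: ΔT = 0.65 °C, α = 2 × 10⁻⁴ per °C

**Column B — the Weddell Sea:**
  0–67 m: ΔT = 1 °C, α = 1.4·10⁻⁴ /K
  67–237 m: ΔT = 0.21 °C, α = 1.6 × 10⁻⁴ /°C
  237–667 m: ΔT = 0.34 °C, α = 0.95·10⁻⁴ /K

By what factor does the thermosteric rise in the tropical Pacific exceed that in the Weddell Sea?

A 210 × 1.7 × 2.6×10⁻⁴ = 0.09282 m
A 2×10⁻⁴ × 500 × 0.65 = 0.06500 m
A total: 0.15782 m
B Layer 1: 1.4×10⁻⁴ × 67 × 1 = 0.00938 m
B 67–237 m: 1.6×10⁻⁴ × 0.21 × 170 = 0.005712 m
B 237–667 m: 430 × 0.34 × 0.95×10⁻⁴ = 0.013889 m
B total: 0.028981 m
Ratio: 0.15782 / 0.028981 ≈ 5.446

5.45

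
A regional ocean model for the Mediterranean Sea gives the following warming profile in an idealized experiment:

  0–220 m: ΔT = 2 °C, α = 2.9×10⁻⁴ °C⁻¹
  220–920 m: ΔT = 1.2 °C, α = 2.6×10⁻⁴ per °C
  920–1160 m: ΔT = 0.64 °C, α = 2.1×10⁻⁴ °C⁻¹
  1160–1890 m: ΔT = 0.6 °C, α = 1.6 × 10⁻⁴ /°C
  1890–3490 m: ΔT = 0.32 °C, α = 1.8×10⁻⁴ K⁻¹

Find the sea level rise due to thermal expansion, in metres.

0.540 m of thermosteric rise

2 × 220 × 2.9×10⁻⁴ = 0.12760 m
220–920 m: 1.2 × 700 × 2.6×10⁻⁴ = 0.21840 m
920–1160 m: 2.1×10⁻⁴ × 240 × 0.64 = 0.032256 m
1160–1890 m: 1.6×10⁻⁴ × 730 × 0.6 = 0.07008 m
1890–3490 m: 1600 × 0.32 × 1.8×10⁻⁴ = 0.09216 m
Δh = 0.12760 + 0.21840 + 0.032256 + 0.07008 + 0.09216 = 0.540496 m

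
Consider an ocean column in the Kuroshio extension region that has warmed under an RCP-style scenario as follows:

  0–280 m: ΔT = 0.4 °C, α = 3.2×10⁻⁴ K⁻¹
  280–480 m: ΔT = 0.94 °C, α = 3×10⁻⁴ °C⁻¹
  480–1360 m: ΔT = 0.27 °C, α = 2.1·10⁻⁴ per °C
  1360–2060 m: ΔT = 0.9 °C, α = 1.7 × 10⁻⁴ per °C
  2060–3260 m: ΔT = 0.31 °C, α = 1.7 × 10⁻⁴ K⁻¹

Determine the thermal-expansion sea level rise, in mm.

Layer 1: 280 × 0.4 × 3.2×10⁻⁴ = 0.03584 m
280–480 m: 0.94 × 200 × 3×10⁻⁴ = 0.05640 m
480–1360 m: 2.1×10⁻⁴ × 880 × 0.27 = 0.049896 m
1360–2060 m: 0.9 × 700 × 1.7×10⁻⁴ = 0.10710 m
2060–3260 m: 1200 × 0.31 × 1.7×10⁻⁴ = 0.06324 m
Δh = 0.03584 + 0.05640 + 0.049896 + 0.10710 + 0.06324 = 0.312476 m

312 mm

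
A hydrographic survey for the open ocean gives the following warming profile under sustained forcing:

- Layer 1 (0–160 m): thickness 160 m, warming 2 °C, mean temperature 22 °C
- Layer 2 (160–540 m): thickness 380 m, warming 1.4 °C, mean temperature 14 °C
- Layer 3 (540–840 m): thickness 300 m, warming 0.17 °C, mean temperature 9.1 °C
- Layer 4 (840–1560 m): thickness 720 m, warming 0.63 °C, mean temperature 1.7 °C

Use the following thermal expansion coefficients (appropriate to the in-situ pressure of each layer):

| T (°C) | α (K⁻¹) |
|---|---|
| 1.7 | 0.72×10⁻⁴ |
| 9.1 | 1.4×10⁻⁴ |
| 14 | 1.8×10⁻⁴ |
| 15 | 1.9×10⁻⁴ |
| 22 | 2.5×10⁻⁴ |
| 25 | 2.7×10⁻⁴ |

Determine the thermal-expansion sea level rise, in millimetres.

Layer 1 at 22 °C → α = 2.5×10⁻⁴ K⁻¹
Layer 2 at 14 °C → α = 1.8×10⁻⁴ K⁻¹
Layer 3 at 9.1 °C → α = 1.4×10⁻⁴ K⁻¹
Layer 4 at 1.7 °C → α = 0.72×10⁻⁴ K⁻¹
Layer 1: 2.5×10⁻⁴ × 160 × 2 = 0.08000 m
1.8×10⁻⁴ × 1.4 × 380 = 0.09576 m
Layer 3: 0.17 × 300 × 1.4×10⁻⁴ = 0.00714 m
Layer 4: 0.72×10⁻⁴ × 720 × 0.63 = 0.0326592 m
Δh = 0.08000 + 0.09576 + 0.00714 + 0.0326592 = 0.2155592 m

Δh = 216 mm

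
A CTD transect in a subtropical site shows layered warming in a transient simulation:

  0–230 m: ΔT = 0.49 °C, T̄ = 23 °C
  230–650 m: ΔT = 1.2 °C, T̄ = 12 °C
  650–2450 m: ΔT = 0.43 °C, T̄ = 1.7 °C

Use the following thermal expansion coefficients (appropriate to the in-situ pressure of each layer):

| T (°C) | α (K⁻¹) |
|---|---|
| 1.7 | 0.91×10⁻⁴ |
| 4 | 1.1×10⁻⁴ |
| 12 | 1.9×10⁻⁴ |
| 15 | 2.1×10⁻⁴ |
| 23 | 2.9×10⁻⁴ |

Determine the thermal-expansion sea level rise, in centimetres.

Layer 1 at 23 °C → α = 2.9×10⁻⁴ K⁻¹
Layer 2 at 12 °C → α = 1.9×10⁻⁴ K⁻¹
Layer 3 at 1.7 °C → α = 0.91×10⁻⁴ K⁻¹
0–230 m: 230 × 0.49 × 2.9×10⁻⁴ = 0.032683 m
1.9×10⁻⁴ × 420 × 1.2 = 0.09576 m
Layer 3: 1800 × 0.91×10⁻⁴ × 0.43 = 0.070434 m
Δh = 0.032683 + 0.09576 + 0.070434 = 0.198877 m

about 20 cm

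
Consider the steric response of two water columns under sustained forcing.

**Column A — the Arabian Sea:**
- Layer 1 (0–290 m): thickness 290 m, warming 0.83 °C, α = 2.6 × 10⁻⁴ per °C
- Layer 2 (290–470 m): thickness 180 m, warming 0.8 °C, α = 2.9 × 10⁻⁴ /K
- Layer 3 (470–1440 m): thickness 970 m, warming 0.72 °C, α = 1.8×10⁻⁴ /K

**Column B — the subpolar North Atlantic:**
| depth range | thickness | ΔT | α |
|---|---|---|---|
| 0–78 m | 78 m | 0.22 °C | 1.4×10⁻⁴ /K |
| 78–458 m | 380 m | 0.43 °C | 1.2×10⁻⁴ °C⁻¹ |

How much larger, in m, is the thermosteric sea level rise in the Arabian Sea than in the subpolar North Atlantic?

Δh_A − Δh_B ≈ 0.208 m

A 0–290 m: 0.83 × 2.6×10⁻⁴ × 290 = 0.062582 m
A Layer 2: 2.9×10⁻⁴ × 180 × 0.8 = 0.04176 m
A 970 × 0.72 × 1.8×10⁻⁴ = 0.125712 m
A total: 0.230054 m
B Layer 1: 0.22 × 78 × 1.4×10⁻⁴ = 0.0024024 m
B 380 × 0.43 × 1.2×10⁻⁴ = 0.019608 m
B total: 0.0220104 m
Difference: 0.230054 − 0.0220104 = 0.2080436 m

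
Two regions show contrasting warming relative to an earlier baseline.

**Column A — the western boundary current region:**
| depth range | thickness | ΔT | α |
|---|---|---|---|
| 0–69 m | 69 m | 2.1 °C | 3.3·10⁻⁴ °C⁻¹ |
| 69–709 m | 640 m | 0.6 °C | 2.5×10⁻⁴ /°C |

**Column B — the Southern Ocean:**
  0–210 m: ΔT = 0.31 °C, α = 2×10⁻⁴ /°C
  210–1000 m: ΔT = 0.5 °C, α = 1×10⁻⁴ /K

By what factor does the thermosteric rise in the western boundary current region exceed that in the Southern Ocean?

a factor of 2.7

A 0–69 m: 69 × 3.3×10⁻⁴ × 2.1 = 0.047817 m
A 2.5×10⁻⁴ × 640 × 0.6 = 0.09600 m
A total: 0.143817 m
B Layer 1: 0.31 × 2×10⁻⁴ × 210 = 0.01302 m
B Layer 2: 0.5 × 1×10⁻⁴ × 790 = 0.03950 m
B total: 0.05252 m
Ratio: 0.143817 / 0.05252 ≈ 2.738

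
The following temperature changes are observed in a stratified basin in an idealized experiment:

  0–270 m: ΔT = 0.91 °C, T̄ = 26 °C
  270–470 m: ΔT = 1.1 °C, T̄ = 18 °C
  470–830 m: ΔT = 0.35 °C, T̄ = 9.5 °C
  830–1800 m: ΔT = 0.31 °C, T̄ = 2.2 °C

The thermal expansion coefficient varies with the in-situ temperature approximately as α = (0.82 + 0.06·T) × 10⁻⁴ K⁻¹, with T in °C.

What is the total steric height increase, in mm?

Layer 1: α = (0.82 + 0.06×26)×10⁻⁴ = 2.38×10⁻⁴ K⁻¹
Layer 2: α = (0.82 + 0.06×18)×10⁻⁴ = 1.9×10⁻⁴ K⁻¹
Layer 3: α = (0.82 + 0.06×9.5)×10⁻⁴ = 1.39×10⁻⁴ K⁻¹
Layer 4: α = (0.82 + 0.06×2.2)×10⁻⁴ = 0.952×10⁻⁴ K⁻¹
Layer 1: 270 × 0.91 × 2.38×10⁻⁴ = 0.0584766 m
270–470 m: 1.1 × 1.9×10⁻⁴ × 200 = 0.04180 m
Layer 3: 0.35 × 1.39×10⁻⁴ × 360 = 0.017514 m
0.952×10⁻⁴ × 0.31 × 970 = 0.02862664 m
Δh = 0.0584766 + 0.04180 + 0.017514 + 0.02862664 = 0.14641724 m ≈ 150 mm

150 mm of thermosteric rise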